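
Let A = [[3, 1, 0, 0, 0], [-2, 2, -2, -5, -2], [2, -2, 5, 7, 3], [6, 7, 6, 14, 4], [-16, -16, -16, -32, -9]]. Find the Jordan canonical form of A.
The characteristic polynomial is det(xI - A) = (x - 3)^5, so the eigenvalues are 3 (algebraic multiplicity 5).

For λ = 3: rank(A - 3I) = 3, rank((A - 3I)^2) = 1, rank((A - 3I)^3) = 0. The eigenspace has dimension 5 - 3 = 2, so there are 2 Jordan blocks; the rank sequence gives block sizes [3, 2].

Assembling the blocks gives the Jordan form J above.

J = [[3, 1, 0, 0, 0], [0, 3, 1, 0, 0], [0, 0, 3, 0, 0], [0, 0, 0, 3, 1], [0, 0, 0, 0, 3]]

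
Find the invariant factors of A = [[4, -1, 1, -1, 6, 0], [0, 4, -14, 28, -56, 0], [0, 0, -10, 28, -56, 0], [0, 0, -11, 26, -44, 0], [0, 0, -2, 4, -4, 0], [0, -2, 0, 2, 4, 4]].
The Jordan structure of A has elementary divisors (x - 4)^3, (x - 4), (x - 4), (x - 4). Arranging the block sizes at each eigenvalue in decreasing order and taking row products gives the invariant factors.

Invariant factors (smallest first, each dividing the next): x - 4, x - 4, x - 4, (x - 4)^3.

Check: the last factor (x - 4)^3 is the minimal polynomial, and the product (x - 4)^6 is the characteristic polynomial.

x - 4, x - 4, x - 4, (x - 4)^3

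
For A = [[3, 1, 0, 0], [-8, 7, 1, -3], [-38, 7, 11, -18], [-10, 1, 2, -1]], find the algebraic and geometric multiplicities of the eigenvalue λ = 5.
The characteristic polynomial is (x - 5)^4, so the factor x - 5 appears with exponent 4: the algebraic multiplicity is 4.

rank(A - 5I) = 2, so the eigenspace has dimension 4 - 2 = 2: the geometric multiplicity is 2.

Since 2 < 4, A is not diagonalizable.

algebraic multiplicity 4, geometric multiplicity 2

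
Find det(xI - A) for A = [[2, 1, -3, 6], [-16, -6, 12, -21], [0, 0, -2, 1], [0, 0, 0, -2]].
χ_A(x) = (x + 2)^4

xI - A = [[x - 2, -1, 3, -6], [16, x + 6, -12, 21], [0, 0, x + 2, -1], [0, 0, 0, x + 2]].

Expanding det(xI - A) along the first row:
det(xI - A) = + (x - 2)·det([[x + 6, -12, 21], [0, x + 2, -1], [0, 0, x + 2]]) - (-1)·det([[16, -12, 21], [0, x + 2, -1], [0, 0, x + 2]]) + (3)·det([[16, x + 6, 21], [0, 0, -1], [0, 0, x + 2]]) - (-6)·det([[16, x + 6, -12], [0, 0, x + 2], [0, 0, 0]]).

Evaluating gives χ_A(x) = x^4 + 8x^3 + 24x^2 + 32x + 16 = (x + 2)^4.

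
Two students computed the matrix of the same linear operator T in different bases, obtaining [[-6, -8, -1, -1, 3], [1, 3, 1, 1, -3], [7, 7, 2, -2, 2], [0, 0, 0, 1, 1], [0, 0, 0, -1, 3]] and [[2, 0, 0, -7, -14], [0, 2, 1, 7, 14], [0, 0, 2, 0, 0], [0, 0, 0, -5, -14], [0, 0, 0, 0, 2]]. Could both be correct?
Both have characteristic polynomial (x - 2)^4(x + 5) and minimal polynomial (x - 2)^2(x + 5). But rank(A - 2I) = 3 for A while rank(B - 2I) = 2 for B, so the number of Jordan blocks at λ = 2 differs. A and B are not similar.

No.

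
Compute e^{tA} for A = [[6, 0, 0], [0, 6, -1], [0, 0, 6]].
e^{tA} = [[e^{6*t}, 0, 0], [0, e^{6*t}, -t*e^{6*t}], [0, 0, e^{6*t}]]

A has Jordan form J = [[6, 1, 0], [0, 6, 0], [0, 0, 6]] with A = PJP^{-1}, so e^{tA} = P e^{tJ} P^{-1}.

For a Jordan block J_k(λ), e^{tJ_k(λ)} = e^{λt} · (I + tN + t^2 N^2/2! + ... + t^{k-1} N^{k-1}/(k-1)!) where N is the nilpotent superdiagonal part.

Assembling the blocks and conjugating back gives the entries of e^{tA} as shown above.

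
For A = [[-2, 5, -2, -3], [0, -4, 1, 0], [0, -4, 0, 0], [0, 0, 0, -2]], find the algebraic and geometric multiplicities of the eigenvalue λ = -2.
The characteristic polynomial is (x + 2)^4, so the factor x + 2 appears with exponent 4: the algebraic multiplicity is 4.

rank(A + 2I) = 2, so the eigenspace has dimension 4 - 2 = 2: the geometric multiplicity is 2.

Since 2 < 4, A is not diagonalizable.

algebraic multiplicity 4, geometric multiplicity 2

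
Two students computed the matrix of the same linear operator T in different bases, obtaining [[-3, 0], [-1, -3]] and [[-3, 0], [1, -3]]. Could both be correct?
Yes.

Two matrices over a field are similar if and only if they have the same invariant factors.

Both A and B have characteristic polynomial (x + 3)^2 and minimal polynomial (x + 3)^2. Computing further, both have invariant factors (x + 3)^2. Hence A and B are similar.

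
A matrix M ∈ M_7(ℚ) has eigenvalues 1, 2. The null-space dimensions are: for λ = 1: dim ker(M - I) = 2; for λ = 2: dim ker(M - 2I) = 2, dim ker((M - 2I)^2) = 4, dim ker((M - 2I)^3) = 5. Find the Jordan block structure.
λ = 1: successive nullity increments [2] count blocks of size ≥ k; block sizes are [1, 1].
λ = 2: successive nullity increments [2, 2, 1] count blocks of size ≥ k; block sizes are [3, 2].

Jordan blocks: (1, 1), (1, 1), (2, 3), (2, 2)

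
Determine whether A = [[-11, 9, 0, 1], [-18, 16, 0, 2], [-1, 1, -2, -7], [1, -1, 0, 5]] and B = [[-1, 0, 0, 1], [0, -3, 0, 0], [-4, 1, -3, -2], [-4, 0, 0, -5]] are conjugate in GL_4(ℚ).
No.

trace(A) = 8 but trace(B) = -12. The trace is a similarity invariant, so A and B are not similar.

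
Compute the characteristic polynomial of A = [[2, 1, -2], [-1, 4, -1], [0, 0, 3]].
xI - A = [[x - 2, -1, 2], [1, x - 4, 1], [0, 0, x - 3]].

Expanding det(xI - A) along the first row:
det(xI - A) = + (x - 2)·det([[x - 4, 1], [0, x - 3]]) - (-1)·det([[1, 1], [0, x - 3]]) + (2)·det([[1, x - 4], [0, 0]]).

Evaluating gives χ_A(x) = x^3 - 9x^2 + 27x - 27 = (x - 3)^3.

χ_A(x) = (x - 3)^3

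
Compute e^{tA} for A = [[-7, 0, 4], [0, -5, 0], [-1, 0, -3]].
e^{tA} = [[(1 - 2*t)*e^{-5*t}, 0, 4*t*e^{-5*t}], [0, e^{-5*t}, 0], [-t*e^{-5*t}, 0, (2*t + 1)*e^{-5*t}]]

A has Jordan form J = [[-5, 1, 0], [0, -5, 0], [0, 0, -5]] with A = PJP^{-1}, so e^{tA} = P e^{tJ} P^{-1}.

For a Jordan block J_k(λ), e^{tJ_k(λ)} = e^{λt} · (I + tN + t^2 N^2/2! + ... + t^{k-1} N^{k-1}/(k-1)!) where N is the nilpotent superdiagonal part.

Assembling the blocks and conjugating back gives the entries of e^{tA} as shown above.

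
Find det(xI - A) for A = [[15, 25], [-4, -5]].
χ_A(x) = (x - 5)^2

xI - A = [[x - 15, -25], [4, x + 5]].

Expanding det(xI - A) along the first row:
det(xI - A) = + (x - 15)·det([[x + 5]]) - (-25)·det([[4]]).

Evaluating gives χ_A(x) = x^2 - 10x + 25 = (x - 5)^2.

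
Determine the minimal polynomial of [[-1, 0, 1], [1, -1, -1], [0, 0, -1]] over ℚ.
The characteristic polynomial factors as (x + 1)^3. The minimal polynomial is ∏(x - λ)^{k_λ} where k_λ is the size of the largest Jordan block at λ.

For λ = -1: rank(A + I) = 2, and the largest Jordan block has size 3 (the smallest k with rank((A + I)^k) = rank((A + I)^(k+1))).

So m_A(x) = (x + 1)^3.

m_A(x) = (x + 1)^3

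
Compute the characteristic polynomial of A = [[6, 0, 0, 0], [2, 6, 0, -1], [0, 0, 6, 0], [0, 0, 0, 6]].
xI - A = [[x - 6, 0, 0, 0], [-2, x - 6, 0, 1], [0, 0, x - 6, 0], [0, 0, 0, x - 6]].

Expanding det(xI - A) along the first row:
det(xI - A) = + (x - 6)·det([[x - 6, 0, 1], [0, x - 6, 0], [0, 0, x - 6]]) - (0)·det([[-2, 0, 1], [0, x - 6, 0], [0, 0, x - 6]]) + (0)·det([[-2, x - 6, 1], [0, 0, 0], [0, 0, x - 6]]) - (0)·det([[-2, x - 6, 0], [0, 0, x - 6], [0, 0, 0]]).

Evaluating gives χ_A(x) = x^4 - 24x^3 + 216x^2 - 864x + 1296 = (x - 6)^4.

χ_A(x) = (x - 6)^4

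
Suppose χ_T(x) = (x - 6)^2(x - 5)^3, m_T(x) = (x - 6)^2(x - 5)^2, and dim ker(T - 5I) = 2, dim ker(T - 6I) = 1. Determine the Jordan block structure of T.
Jordan blocks: (5, 2), (5, 1), (6, 2)

λ = 5: algebraic multiplicity 3 (exponent in χ_T), largest block size 2 (exponent in m_T), 2 blocks (geometric multiplicity). These force block sizes [2, 1].
λ = 6: algebraic multiplicity 2 (exponent in χ_T), largest block size 2 (exponent in m_T), 1 block (geometric multiplicity). This forces block sizes [2].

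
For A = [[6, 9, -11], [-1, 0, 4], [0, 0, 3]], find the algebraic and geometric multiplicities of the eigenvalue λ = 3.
The characteristic polynomial is (x - 3)^3, so the factor x - 3 appears with exponent 3: the algebraic multiplicity is 3.

rank(A - 3I) = 2, so the eigenspace has dimension 3 - 2 = 1: the geometric multiplicity is 1.

Since 1 < 3, A is not diagonalizable.

algebraic multiplicity 3, geometric multiplicity 1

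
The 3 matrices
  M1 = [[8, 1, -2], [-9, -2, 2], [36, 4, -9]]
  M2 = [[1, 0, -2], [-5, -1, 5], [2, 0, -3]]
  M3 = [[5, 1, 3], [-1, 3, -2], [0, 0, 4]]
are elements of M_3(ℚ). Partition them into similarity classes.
2 classes: {M1, M2}, {M3}

Characteristic polynomials: χ_{M1} = (x + 1)^3, χ_{M2} = (x + 1)^3, χ_{M3} = (x - 4)^3.

{M1, M2}: invariant factors x + 1, (x + 1)^2.

{M3}: invariant factors (x - 4)^3.

Matrices are similar if and only if their invariant-factor lists agree; the partition into similarity classes is {M1, M2}, {M3}.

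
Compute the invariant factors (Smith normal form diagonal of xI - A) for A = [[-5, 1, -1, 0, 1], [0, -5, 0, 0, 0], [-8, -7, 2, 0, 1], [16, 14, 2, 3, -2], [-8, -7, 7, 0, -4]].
(x - 3)(x + 5), (x - 3)(x + 5)^2

The Jordan structure of A has elementary divisors (x + 5)^2, (x + 5), (x - 3), (x - 3). Arranging the block sizes at each eigenvalue in decreasing order and taking row products gives the invariant factors.

Invariant factors (smallest first, each dividing the next): (x - 3)(x + 5), (x - 3)(x + 5)^2.

Check: the last factor (x - 3)(x + 5)^2 is the minimal polynomial, and the product (x - 3)^2(x + 5)^3 is the characteristic polynomial.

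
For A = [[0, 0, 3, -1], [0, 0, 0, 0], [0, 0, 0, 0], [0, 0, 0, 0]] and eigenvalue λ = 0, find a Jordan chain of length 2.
We seek v_1 ∈ ker(A^2) \ ker(A), then set v_{i+1} = A v_i.

One such chain is v_1 = [[0, 1, 0, -1]]^T, v_2 = [[1, 0, 0, 0]]^T. Check: A v_2 = [[0, 0, 0, 0]]^T = 0.

v_1 = [[0, 1, 0, -1]]^T, v_2 = [[1, 0, 0, 0]]^T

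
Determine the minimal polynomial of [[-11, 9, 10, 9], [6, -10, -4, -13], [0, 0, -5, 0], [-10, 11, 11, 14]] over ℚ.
m_A(x) = (x - 3)(x + 5)^3

The characteristic polynomial factors as (x - 3)(x + 5)^3. The minimal polynomial is ∏(x - λ)^{k_λ} where k_λ is the size of the largest Jordan block at λ.

For λ = -5: rank(A + 5I) = 3, and the largest Jordan block has size 3 (the smallest k with rank((A + 5I)^k) = rank((A + 5I)^(k+1))).
For λ = 3: rank(A - 3I) = 3, and the largest Jordan block has size 1 (the smallest k with rank((A - 3I)^k) = rank((A - 3I)^(k+1))).

So m_A(x) = (x - 3)(x + 5)^3.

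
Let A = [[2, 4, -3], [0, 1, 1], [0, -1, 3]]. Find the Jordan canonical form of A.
The characteristic polynomial is det(xI - A) = (x - 2)^3, so the eigenvalues are 2 (algebraic multiplicity 3).

For λ = 2: rank(A - 2I) = 2, rank((A - 2I)^2) = 1, rank((A - 2I)^3) = 0. The eigenspace has dimension 3 - 2 = 1, so there is 1 Jordan block; the rank sequence gives block sizes [3].

Assembling the blocks gives the Jordan form J above.

J = [[2, 1, 0], [0, 2, 1], [0, 0, 2]]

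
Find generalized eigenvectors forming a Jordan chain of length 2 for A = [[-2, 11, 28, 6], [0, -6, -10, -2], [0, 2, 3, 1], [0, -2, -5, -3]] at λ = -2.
We seek v_1 ∈ ker((A + 2I)^2) \ ker(A + 2I), then set v_{i+1} = (A + 2I) v_i.

One such chain is v_1 = [[-2, 1, 0, -1]]^T, v_2 = [[5, -2, 1, -1]]^T. Check: (A + 2I) v_2 = [[0, 0, 0, 0]]^T = 0.

v_1 = [[-2, 1, 0, -1]]^T, v_2 = [[5, -2, 1, -1]]^T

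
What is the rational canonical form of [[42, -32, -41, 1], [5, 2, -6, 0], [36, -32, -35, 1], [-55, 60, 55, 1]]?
R = [[6, 0, 0, 0], [0, 0, 0, -90], [0, 1, 0, 27], [0, 0, 1, 4]]

The invariant factors of A (the non-unit diagonal entries of the Smith normal form of xI - A over ℚ[x]) are x - 6, (x - 6)(x - 3)(x + 5), each dividing the next. The characteristic polynomial is their product, (x - 6)^2(x - 3)(x + 5).

The rational canonical form is the block-diagonal matrix of companion matrices C(f_i):
R = [[6, 0, 0, 0], [0, 0, 0, -90], [0, 1, 0, 27], [0, 0, 1, 4]].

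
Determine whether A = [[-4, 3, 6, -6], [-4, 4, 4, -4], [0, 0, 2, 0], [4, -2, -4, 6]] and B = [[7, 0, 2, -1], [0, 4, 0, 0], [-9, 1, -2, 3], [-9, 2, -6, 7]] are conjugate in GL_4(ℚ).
No.

trace(A) = 8 but trace(B) = 16. The trace is a similarity invariant, so A and B are not similar.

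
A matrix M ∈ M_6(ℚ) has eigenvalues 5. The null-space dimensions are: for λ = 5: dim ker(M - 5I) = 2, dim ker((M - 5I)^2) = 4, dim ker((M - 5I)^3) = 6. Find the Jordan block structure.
λ = 5: successive nullity increments [2, 2, 2] count blocks of size ≥ k; block sizes are [3, 3].

Jordan blocks: (5, 3), (5, 3)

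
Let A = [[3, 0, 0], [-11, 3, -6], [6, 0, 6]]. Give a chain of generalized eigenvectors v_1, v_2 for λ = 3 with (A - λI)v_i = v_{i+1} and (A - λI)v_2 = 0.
v_1 = [[1, 2, -2]]^T, v_2 = [[0, 1, 0]]^T

We seek v_1 ∈ ker((A - 3I)^2) \ ker(A - 3I), then set v_{i+1} = (A - 3I) v_i.

One such chain is v_1 = [[1, 2, -2]]^T, v_2 = [[0, 1, 0]]^T. Check: (A - 3I) v_2 = [[0, 0, 0]]^T = 0.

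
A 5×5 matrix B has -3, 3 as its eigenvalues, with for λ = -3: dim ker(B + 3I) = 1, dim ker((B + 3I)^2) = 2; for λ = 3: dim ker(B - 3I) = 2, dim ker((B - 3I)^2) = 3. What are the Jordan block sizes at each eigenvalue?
λ = -3: successive nullity increments [1, 1] count blocks of size ≥ k; block sizes are [2].
λ = 3: successive nullity increments [2, 1] count blocks of size ≥ k; block sizes are [2, 1].

Jordan blocks: (-3, 2), (3, 2), (3, 1)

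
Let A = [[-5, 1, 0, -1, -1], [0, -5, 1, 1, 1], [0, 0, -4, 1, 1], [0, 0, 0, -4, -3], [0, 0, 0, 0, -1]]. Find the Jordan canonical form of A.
J = [[-5, 1, 0, 0, 0], [0, -5, 0, 0, 0], [0, 0, -4, 1, 0], [0, 0, 0, -4, 0], [0, 0, 0, 0, -1]]

The characteristic polynomial is det(xI - A) = (x + 1)(x + 4)^2(x + 5)^2, so the eigenvalues are -5 (algebraic multiplicity 2), -4 (algebraic multiplicity 2), -1 (algebraic multiplicity 1).

For λ = -5: rank(A + 5I) = 4, rank((A + 5I)^2) = 3. The eigenspace has dimension 5 - 4 = 1, so there is 1 Jordan block; the rank sequence gives block sizes [2].

For λ = -4: rank(A + 4I) = 4, rank((A + 4I)^2) = 3. The eigenspace has dimension 5 - 4 = 1, so there is 1 Jordan block; the rank sequence gives block sizes [2].

For λ = -1: algebraic multiplicity 1 gives one 1×1 block.

Assembling the blocks gives the Jordan form J above.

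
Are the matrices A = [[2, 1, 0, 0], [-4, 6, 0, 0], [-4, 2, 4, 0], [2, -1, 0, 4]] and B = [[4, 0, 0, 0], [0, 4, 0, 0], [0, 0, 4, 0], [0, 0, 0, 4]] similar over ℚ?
Both have characteristic polynomial (x - 4)^4, but the minimal polynomial of A is (x - 4)^2 while the minimal polynomial of B is x - 4. The minimal polynomial is a similarity invariant, so A and B are not similar.

No.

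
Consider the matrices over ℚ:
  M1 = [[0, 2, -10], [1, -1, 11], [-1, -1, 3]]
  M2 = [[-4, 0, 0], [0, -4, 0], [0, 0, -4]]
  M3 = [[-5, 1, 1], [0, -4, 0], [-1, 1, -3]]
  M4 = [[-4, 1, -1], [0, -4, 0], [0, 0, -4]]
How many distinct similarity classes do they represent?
3 classes: {M1}, {M2}, {M3, M4}

Characteristic polynomials: χ_{M1} = (x - 2)^2(x + 2), χ_{M2} = (x + 4)^3, χ_{M3} = (x + 4)^3, χ_{M4} = (x + 4)^3.

{M1}: invariant factors (x - 2)^2(x + 2).

{M2}: invariant factors x + 4, x + 4, x + 4.

{M3, M4}: invariant factors x + 4, (x + 4)^2.

Matrices are similar if and only if their invariant-factor lists agree; the partition into similarity classes is {M1}, {M2}, {M3, M4}.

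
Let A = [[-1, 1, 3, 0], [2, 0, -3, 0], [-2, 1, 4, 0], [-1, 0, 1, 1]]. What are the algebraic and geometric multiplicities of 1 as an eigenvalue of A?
The characteristic polynomial is (x - 1)^4, so the factor x - 1 appears with exponent 4: the algebraic multiplicity is 4.

rank(A - I) = 2, so the eigenspace has dimension 4 - 2 = 2: the geometric multiplicity is 2.

Since 2 < 4, A is not diagonalizable.

algebraic multiplicity 4, geometric multiplicity 2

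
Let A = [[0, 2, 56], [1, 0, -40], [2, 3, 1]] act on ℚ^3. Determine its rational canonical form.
The invariant factors of A (the non-unit diagonal entries of the Smith normal form of xI - A over ℚ[x]) are (x - 1)(x^2 + 6), each dividing the next. The characteristic polynomial is their product, (x - 1)(x^2 + 6).

The rational canonical form is the block-diagonal matrix of companion matrices C(f_i):
R = [[0, 0, 6], [1, 0, -6], [0, 1, 1]].

Note the characteristic polynomial does not split into linear factors over ℚ, so A has no Jordan form over ℚ; the rational canonical form exists over any field.

R = [[0, 0, 6], [1, 0, -6], [0, 1, 1]]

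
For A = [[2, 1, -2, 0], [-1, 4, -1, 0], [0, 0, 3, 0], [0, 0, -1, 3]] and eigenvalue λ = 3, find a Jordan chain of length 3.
We seek v_1 ∈ ker((A - 3I)^3) \ ker((A - 3I)^2), then set v_{i+1} = (A - 3I) v_i.

One such chain is v_1 = [[0, 0, 1, 0]]^T, v_2 = [[-2, -1, 0, -1]]^T, v_3 = [[1, 1, 0, 0]]^T. Check: (A - 3I) v_3 = [[0, 0, 0, 0]]^T = 0.

v_1 = [[0, 0, 1, 0]]^T, v_2 = [[-2, -1, 0, -1]]^T, v_3 = [[1, 1, 0, 0]]^T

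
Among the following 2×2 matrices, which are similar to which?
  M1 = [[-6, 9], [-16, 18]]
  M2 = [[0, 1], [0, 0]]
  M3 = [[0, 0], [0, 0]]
3 classes: {M1}, {M2}, {M3}

Characteristic polynomials: χ_{M1} = (x - 6)^2, χ_{M2} = x^2, χ_{M3} = x^2.

{M1}: invariant factors (x - 6)^2.

{M2}: invariant factors x^2.

{M3}: invariant factors x, x.

Matrices are similar if and only if their invariant-factor lists agree; the partition into similarity classes is {M1}, {M2}, {M3}.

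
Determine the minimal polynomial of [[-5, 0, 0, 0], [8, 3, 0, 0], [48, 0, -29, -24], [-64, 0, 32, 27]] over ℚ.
The characteristic polynomial factors as (x - 3)^2(x + 5)^2. The minimal polynomial is ∏(x - λ)^{k_λ} where k_λ is the size of the largest Jordan block at λ.

For λ = -5: rank(A + 5I) = 2, and the largest Jordan block has size 1 (the smallest k with rank((A + 5I)^k) = rank((A + 5I)^(k+1))).
For λ = 3: rank(A - 3I) = 2, and the largest Jordan block has size 1 (the smallest k with rank((A - 3I)^k) = rank((A - 3I)^(k+1))).

So m_A(x) = (x - 3)(x + 5).

m_A(x) = (x - 3)(x + 5)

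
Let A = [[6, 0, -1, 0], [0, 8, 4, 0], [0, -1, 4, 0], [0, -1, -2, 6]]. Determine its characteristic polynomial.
xI - A = [[x - 6, 0, 1, 0], [0, x - 8, -4, 0], [0, 1, x - 4, 0], [0, 1, 2, x - 6]].

Expanding det(xI - A) along the first row:
det(xI - A) = + (x - 6)·det([[x - 8, -4, 0], [1, x - 4, 0], [1, 2, x - 6]]) - (0)·det([[0, -4, 0], [0, x - 4, 0], [0, 2, x - 6]]) + (1)·det([[0, x - 8, 0], [0, 1, 0], [0, 1, x - 6]]) - (0)·det([[0, x - 8, -4], [0, 1, x - 4], [0, 1, 2]]).

Evaluating gives χ_A(x) = x^4 - 24x^3 + 216x^2 - 864x + 1296 = (x - 6)^4.

χ_A(x) = (x - 6)^4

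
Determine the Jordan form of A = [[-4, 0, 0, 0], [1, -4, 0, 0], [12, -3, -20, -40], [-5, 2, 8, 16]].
J = [[-4, 1, 0, 0], [0, -4, 1, 0], [0, 0, -4, 0], [0, 0, 0, 0]]

The characteristic polynomial is det(xI - A) = x(x + 4)^3, so the eigenvalues are -4 (algebraic multiplicity 3), 0 (algebraic multiplicity 1).

For λ = -4: rank(A + 4I) = 3, rank((A + 4I)^2) = 2, rank((A + 4I)^3) = 1. The eigenspace has dimension 4 - 3 = 1, so there is 1 Jordan block; the rank sequence gives block sizes [3].

For λ = 0: algebraic multiplicity 1 gives one 1×1 block.

Assembling the blocks gives the Jordan form J above.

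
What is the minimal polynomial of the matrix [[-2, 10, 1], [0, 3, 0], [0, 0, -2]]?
m_A(x) = (x - 3)(x + 2)^2

The characteristic polynomial factors as (x - 3)(x + 2)^2. The minimal polynomial is ∏(x - λ)^{k_λ} where k_λ is the size of the largest Jordan block at λ.

For λ = -2: rank(A + 2I) = 2, and the largest Jordan block has size 2 (the smallest k with rank((A + 2I)^k) = rank((A + 2I)^(k+1))).
For λ = 3: rank(A - 3I) = 2, and the largest Jordan block has size 1 (the smallest k with rank((A - 3I)^k) = rank((A - 3I)^(k+1))).

So m_A(x) = (x - 3)(x + 2)^2.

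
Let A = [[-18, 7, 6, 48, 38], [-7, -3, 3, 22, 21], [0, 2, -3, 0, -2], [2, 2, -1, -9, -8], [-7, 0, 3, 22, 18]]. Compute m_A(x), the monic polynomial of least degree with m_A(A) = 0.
m_A(x) = (x + 3)^3

The characteristic polynomial factors as (x + 3)^5. The minimal polynomial is ∏(x - λ)^{k_λ} where k_λ is the size of the largest Jordan block at λ.

For λ = -3: rank(A + 3I) = 3, and the largest Jordan block has size 3 (the smallest k with rank((A + 3I)^k) = rank((A + 3I)^(k+1))).

So m_A(x) = (x + 3)^3.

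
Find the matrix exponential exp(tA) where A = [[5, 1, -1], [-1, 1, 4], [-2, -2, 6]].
A has Jordan form J = [[4, 1, 0], [0, 4, 1], [0, 0, 4]] with A = PJP^{-1}, so e^{tA} = P e^{tJ} P^{-1}.

For a Jordan block J_k(λ), e^{tJ_k(λ)} = e^{λt} · (I + tN + t^2 N^2/2! + ... + t^{k-1} N^{k-1}/(k-1)!) where N is the nilpotent superdiagonal part.

Assembling the blocks and conjugating back gives the entries of e^{tA} as shown above.

e^{tA} = [[(t^2 + t + 1)*e^{4*t}, t*e^{4*t}, t*(t - 2)*e^{4*t}/2], [t*(-3*t - 1)*e^{4*t}, (1 - 3*t)*e^{4*t}, t*(8 - 3*t)*e^{4*t}/2], [2*t*(-t - 1)*e^{4*t}, -2*t*e^{4*t}, (-t^2 + 2*t + 1)*e^{4*t}]]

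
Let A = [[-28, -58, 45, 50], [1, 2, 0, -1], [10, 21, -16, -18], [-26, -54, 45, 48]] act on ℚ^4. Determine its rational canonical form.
The invariant factors of A (the non-unit diagonal entries of the Smith normal form of xI - A over ℚ[x]) are x^2(x - 4)(x - 2), each dividing the next. The characteristic polynomial is their product, x^2(x - 4)(x - 2).

The rational canonical form is the block-diagonal matrix of companion matrices C(f_i):
R = [[0, 0, 0, 0], [1, 0, 0, 0], [0, 1, 0, -8], [0, 0, 1, 6]].

R = [[0, 0, 0, 0], [1, 0, 0, 0], [0, 1, 0, -8], [0, 0, 1, 6]]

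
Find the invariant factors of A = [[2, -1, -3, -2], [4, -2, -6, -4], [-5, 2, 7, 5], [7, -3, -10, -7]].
x, x^3

The Jordan structure of A has elementary divisors x^3, x. Arranging the block sizes at each eigenvalue in decreasing order and taking row products gives the invariant factors.

Invariant factors (smallest first, each dividing the next): x, x^3.

Check: the last factor x^3 is the minimal polynomial, and the product x^4 is the characteristic polynomial.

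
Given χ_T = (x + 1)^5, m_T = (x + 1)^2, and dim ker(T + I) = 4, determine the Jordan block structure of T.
Jordan blocks: (-1, 2), (-1, 1), (-1, 1), (-1, 1)

λ = -1: algebraic multiplicity 5 (exponent in χ_T), largest block size 2 (exponent in m_T), 4 blocks (geometric multiplicity). These force block sizes [2, 1, 1, 1].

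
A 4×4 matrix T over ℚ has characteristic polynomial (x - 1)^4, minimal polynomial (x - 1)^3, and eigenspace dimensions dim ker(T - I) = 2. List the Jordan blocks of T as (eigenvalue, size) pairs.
λ = 1: algebraic multiplicity 4 (exponent in χ_T), largest block size 3 (exponent in m_T), 2 blocks (geometric multiplicity). These force block sizes [3, 1].

Jordan blocks: (1, 3), (1, 1)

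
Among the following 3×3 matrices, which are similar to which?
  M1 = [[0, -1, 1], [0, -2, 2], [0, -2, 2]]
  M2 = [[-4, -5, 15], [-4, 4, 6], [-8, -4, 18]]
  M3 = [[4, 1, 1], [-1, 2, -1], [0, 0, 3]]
3 classes: {M1}, {M2}, {M3}

Characteristic polynomials: χ_{M1} = x^3, χ_{M2} = (x - 6)^3, χ_{M3} = (x - 3)^3.

{M1}: invariant factors x, x^2.

{M2}: invariant factors x - 6, (x - 6)^2.

{M3}: invariant factors x - 3, (x - 3)^2.

Matrices are similar if and only if their invariant-factor lists agree; the partition into similarity classes is {M1}, {M2}, {M3}.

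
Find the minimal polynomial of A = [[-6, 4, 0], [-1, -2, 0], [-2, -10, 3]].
m_A(x) = (x - 3)(x + 4)^2

The characteristic polynomial factors as (x - 3)(x + 4)^2. The minimal polynomial is ∏(x - λ)^{k_λ} where k_λ is the size of the largest Jordan block at λ.

For λ = -4: rank(A + 4I) = 2, and the largest Jordan block has size 2 (the smallest k with rank((A + 4I)^k) = rank((A + 4I)^(k+1))).
For λ = 3: rank(A - 3I) = 2, and the largest Jordan block has size 1 (the smallest k with rank((A - 3I)^k) = rank((A - 3I)^(k+1))).

So m_A(x) = (x - 3)(x + 4)^2.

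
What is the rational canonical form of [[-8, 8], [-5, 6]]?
The invariant factors of A (the non-unit diagonal entries of the Smith normal form of xI - A over ℚ[x]) are (x - 2)(x + 4), each dividing the next. The characteristic polynomial is their product, (x - 2)(x + 4).

The rational canonical form is the block-diagonal matrix of companion matrices C(f_i):
R = [[0, 8], [1, -2]].

R = [[0, 8], [1, -2]]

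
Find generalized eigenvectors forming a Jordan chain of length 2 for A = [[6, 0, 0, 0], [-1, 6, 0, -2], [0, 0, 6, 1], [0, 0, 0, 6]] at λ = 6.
v_1 = [[-1, 0, 0, 0]]^T, v_2 = [[0, 1, 0, 0]]^T

We seek v_1 ∈ ker((A - 6I)^2) \ ker(A - 6I), then set v_{i+1} = (A - 6I) v_i.

One such chain is v_1 = [[-1, 0, 0, 0]]^T, v_2 = [[0, 1, 0, 0]]^T. Check: (A - 6I) v_2 = [[0, 0, 0, 0]]^T = 0.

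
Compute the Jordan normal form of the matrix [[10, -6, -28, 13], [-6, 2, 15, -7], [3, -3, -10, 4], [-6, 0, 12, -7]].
The characteristic polynomial is det(xI - A) = (x + 1)^3(x + 2), so the eigenvalues are -2 (algebraic multiplicity 1), -1 (algebraic multiplicity 3).

For λ = -2: algebraic multiplicity 1 gives one 1×1 block.

For λ = -1: rank(A + I) = 2, rank((A + I)^2) = 1. The eigenspace has dimension 4 - 2 = 2, so there are 2 Jordan blocks; the rank sequence gives block sizes [2, 1].

Assembling the blocks gives the Jordan form J above.

J = [[-2, 0, 0, 0], [0, -1, 1, 0], [0, 0, -1, 0], [0, 0, 0, -1]]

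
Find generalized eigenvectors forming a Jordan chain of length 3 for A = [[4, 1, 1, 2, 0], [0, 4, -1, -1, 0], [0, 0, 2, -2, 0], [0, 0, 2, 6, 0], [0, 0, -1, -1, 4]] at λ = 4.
v_1 = [[0, 0, 1, 0, 0]]^T, v_2 = [[1, -1, -2, 2, -1]]^T, v_3 = [[1, 0, 0, 0, 0]]^T

We seek v_1 ∈ ker((A - 4I)^3) \ ker((A - 4I)^2), then set v_{i+1} = (A - 4I) v_i.

One such chain is v_1 = [[0, 0, 1, 0, 0]]^T, v_2 = [[1, -1, -2, 2, -1]]^T, v_3 = [[1, 0, 0, 0, 0]]^T. Check: (A - 4I) v_3 = [[0, 0, 0, 0, 0]]^T = 0.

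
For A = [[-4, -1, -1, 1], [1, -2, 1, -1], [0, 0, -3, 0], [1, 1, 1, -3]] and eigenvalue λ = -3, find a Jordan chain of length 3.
v_1 = [[-1, 1, 1, 0]]^T, v_2 = [[-1, 1, 0, 1]]^T, v_3 = [[1, -1, 0, 0]]^T

We seek v_1 ∈ ker((A + 3I)^3) \ ker((A + 3I)^2), then set v_{i+1} = (A + 3I) v_i.

One such chain is v_1 = [[-1, 1, 1, 0]]^T, v_2 = [[-1, 1, 0, 1]]^T, v_3 = [[1, -1, 0, 0]]^T. Check: (A + 3I) v_3 = [[0, 0, 0, 0]]^T = 0.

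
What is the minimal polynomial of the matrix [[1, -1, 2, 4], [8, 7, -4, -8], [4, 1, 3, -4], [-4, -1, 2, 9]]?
m_A(x) = (x - 5)^2

The characteristic polynomial factors as (x - 5)^4. The minimal polynomial is ∏(x - λ)^{k_λ} where k_λ is the size of the largest Jordan block at λ.

For λ = 5: rank(A - 5I) = 1, and the largest Jordan block has size 2 (the smallest k with rank((A - 5I)^k) = rank((A - 5I)^(k+1))).

So m_A(x) = (x - 5)^2.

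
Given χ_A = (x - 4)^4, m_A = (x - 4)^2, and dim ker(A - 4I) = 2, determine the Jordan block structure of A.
Jordan blocks: (4, 2), (4, 2)

λ = 4: algebraic multiplicity 4 (exponent in χ_A), largest block size 2 (exponent in m_A), 2 blocks (geometric multiplicity). These force block sizes [2, 2].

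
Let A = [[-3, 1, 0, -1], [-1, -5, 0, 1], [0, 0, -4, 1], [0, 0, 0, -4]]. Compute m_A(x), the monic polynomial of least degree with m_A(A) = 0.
m_A(x) = (x + 4)^2

The characteristic polynomial factors as (x + 4)^4. The minimal polynomial is ∏(x - λ)^{k_λ} where k_λ is the size of the largest Jordan block at λ.

For λ = -4: rank(A + 4I) = 2, and the largest Jordan block has size 2 (the smallest k with rank((A + 4I)^k) = rank((A + 4I)^(k+1))).

So m_A(x) = (x + 4)^2.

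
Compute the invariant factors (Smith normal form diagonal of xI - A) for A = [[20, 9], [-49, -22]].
(x + 1)^2

The Jordan structure of A has elementary divisors (x + 1)^2. Arranging the block sizes at each eigenvalue in decreasing order and taking row products gives the invariant factors.

Invariant factors (smallest first, each dividing the next): (x + 1)^2.

Check: the last factor (x + 1)^2 is the minimal polynomial, and the product (x + 1)^2 is the characteristic polynomial.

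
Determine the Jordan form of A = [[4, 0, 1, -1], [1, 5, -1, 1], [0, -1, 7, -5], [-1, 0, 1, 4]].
J = [[5, 1, 0, 0], [0, 5, 1, 0], [0, 0, 5, 0], [0, 0, 0, 5]]

The characteristic polynomial is det(xI - A) = (x - 5)^4, so the eigenvalues are 5 (algebraic multiplicity 4).

For λ = 5: rank(A - 5I) = 2, rank((A - 5I)^2) = 1, rank((A - 5I)^3) = 0. The eigenspace has dimension 4 - 2 = 2, so there are 2 Jordan blocks; the rank sequence gives block sizes [3, 1].

Assembling the blocks gives the Jordan form J above.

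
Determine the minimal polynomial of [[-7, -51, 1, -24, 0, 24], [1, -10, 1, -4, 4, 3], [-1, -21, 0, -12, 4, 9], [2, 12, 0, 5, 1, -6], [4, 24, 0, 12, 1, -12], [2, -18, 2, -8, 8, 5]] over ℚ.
The characteristic polynomial factors as (x + 1)^6. The minimal polynomial is ∏(x - λ)^{k_λ} where k_λ is the size of the largest Jordan block at λ.

For λ = -1: rank(A + I) = 3, and the largest Jordan block has size 3 (the smallest k with rank((A + I)^k) = rank((A + I)^(k+1))).

So m_A(x) = (x + 1)^3.

m_A(x) = (x + 1)^3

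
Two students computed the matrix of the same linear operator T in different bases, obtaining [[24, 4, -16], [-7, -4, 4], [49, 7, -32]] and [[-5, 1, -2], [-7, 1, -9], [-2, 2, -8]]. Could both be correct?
Yes.

Two matrices over a field are similar if and only if they have the same invariant factors.

Both A and B have characteristic polynomial (x + 4)^3 and minimal polynomial (x + 4)^3. Computing further, both have invariant factors (x + 4)^3. Hence A and B are similar.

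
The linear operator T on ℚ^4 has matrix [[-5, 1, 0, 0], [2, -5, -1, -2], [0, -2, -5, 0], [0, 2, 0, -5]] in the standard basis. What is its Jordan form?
J = [[-5, 1, 0, 0], [0, -5, 1, 0], [0, 0, -5, 0], [0, 0, 0, -5]]

The characteristic polynomial is det(xI - A) = (x + 5)^4, so the eigenvalues are -5 (algebraic multiplicity 4).

For λ = -5: rank(A + 5I) = 2, rank((A + 5I)^2) = 1, rank((A + 5I)^3) = 0. The eigenspace has dimension 4 - 2 = 2, so there are 2 Jordan blocks; the rank sequence gives block sizes [3, 1].

Assembling the blocks gives the Jordan form J above.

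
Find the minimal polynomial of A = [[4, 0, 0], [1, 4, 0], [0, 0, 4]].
m_A(x) = (x - 4)^2

The characteristic polynomial factors as (x - 4)^3. The minimal polynomial is ∏(x - λ)^{k_λ} where k_λ is the size of the largest Jordan block at λ.

For λ = 4: rank(A - 4I) = 1, and the largest Jordan block has size 2 (the smallest k with rank((A - 4I)^k) = rank((A - 4I)^(k+1))).

So m_A(x) = (x - 4)^2.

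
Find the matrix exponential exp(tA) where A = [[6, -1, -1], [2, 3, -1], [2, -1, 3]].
e^{tA} = [[(2*t + 1)*e^{4*t}, -t*e^{4*t}, -t*e^{4*t}], [2*t*e^{4*t}, (1 - t)*e^{4*t}, -t*e^{4*t}], [2*t*e^{4*t}, -t*e^{4*t}, (1 - t)*e^{4*t}]]

A has Jordan form J = [[4, 1, 0], [0, 4, 0], [0, 0, 4]] with A = PJP^{-1}, so e^{tA} = P e^{tJ} P^{-1}.

For a Jordan block J_k(λ), e^{tJ_k(λ)} = e^{λt} · (I + tN + t^2 N^2/2! + ... + t^{k-1} N^{k-1}/(k-1)!) where N is the nilpotent superdiagonal part.

Assembling the blocks and conjugating back gives the entries of e^{tA} as shown above.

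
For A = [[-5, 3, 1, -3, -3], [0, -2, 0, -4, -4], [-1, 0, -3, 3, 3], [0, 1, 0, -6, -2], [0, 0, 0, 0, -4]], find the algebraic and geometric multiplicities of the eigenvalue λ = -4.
algebraic multiplicity 5, geometric multiplicity 3

The characteristic polynomial is (x + 4)^5, so the factor x + 4 appears with exponent 5: the algebraic multiplicity is 5.

rank(A + 4I) = 2, so the eigenspace has dimension 5 - 2 = 3: the geometric multiplicity is 3.

Since 3 < 5, A is not diagonalizable.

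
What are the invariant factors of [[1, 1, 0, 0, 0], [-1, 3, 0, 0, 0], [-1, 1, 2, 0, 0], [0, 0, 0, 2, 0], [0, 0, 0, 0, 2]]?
The Jordan structure of A has elementary divisors (x - 2)^2, (x - 2), (x - 2), (x - 2). Arranging the block sizes at each eigenvalue in decreasing order and taking row products gives the invariant factors.

Invariant factors (smallest first, each dividing the next): x - 2, x - 2, x - 2, (x - 2)^2.

Check: the last factor (x - 2)^2 is the minimal polynomial, and the product (x - 2)^5 is the characteristic polynomial.

x - 2, x - 2, x - 2, (x - 2)^2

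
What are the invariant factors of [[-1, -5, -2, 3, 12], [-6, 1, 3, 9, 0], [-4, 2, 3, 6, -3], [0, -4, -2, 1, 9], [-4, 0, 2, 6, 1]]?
(x - 1)^2, (x - 1)^3

The Jordan structure of A has elementary divisors (x - 1)^3, (x - 1)^2. Arranging the block sizes at each eigenvalue in decreasing order and taking row products gives the invariant factors.

Invariant factors (smallest first, each dividing the next): (x - 1)^2, (x - 1)^3.

Check: the last factor (x - 1)^3 is the minimal polynomial, and the product (x - 1)^5 is the characteristic polynomial.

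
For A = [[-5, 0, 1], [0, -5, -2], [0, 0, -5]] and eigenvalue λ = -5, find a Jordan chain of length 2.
v_1 = [[0, -1, 1]]^T, v_2 = [[1, -2, 0]]^T

We seek v_1 ∈ ker((A + 5I)^2) \ ker(A + 5I), then set v_{i+1} = (A + 5I) v_i.

One such chain is v_1 = [[0, -1, 1]]^T, v_2 = [[1, -2, 0]]^T. Check: (A + 5I) v_2 = [[0, 0, 0]]^T = 0.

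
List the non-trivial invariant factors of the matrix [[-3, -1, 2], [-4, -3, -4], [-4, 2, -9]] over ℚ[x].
x + 5, (x + 5)^2

The Jordan structure of A has elementary divisors (x + 5)^2, (x + 5). Arranging the block sizes at each eigenvalue in decreasing order and taking row products gives the invariant factors.

Invariant factors (smallest first, each dividing the next): x + 5, (x + 5)^2.

Check: the last factor (x + 5)^2 is the minimal polynomial, and the product (x + 5)^3 is the characteristic polynomial.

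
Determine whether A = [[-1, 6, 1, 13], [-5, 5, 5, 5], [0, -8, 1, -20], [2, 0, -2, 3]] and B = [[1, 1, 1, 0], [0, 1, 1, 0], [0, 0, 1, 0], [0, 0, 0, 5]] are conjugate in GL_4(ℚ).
Two matrices over a field are similar if and only if they have the same invariant factors.

Both A and B have characteristic polynomial (x - 5)(x - 1)^3 and minimal polynomial (x - 5)(x - 1)^3. Computing further, both have invariant factors (x - 5)(x - 1)^3. Hence A and B are similar.

Yes.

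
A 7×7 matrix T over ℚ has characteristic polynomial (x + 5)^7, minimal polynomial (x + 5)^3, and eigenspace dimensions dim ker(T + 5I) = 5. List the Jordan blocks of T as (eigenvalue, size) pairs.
Jordan blocks: (-5, 3), (-5, 1), (-5, 1), (-5, 1), (-5, 1)

λ = -5: algebraic multiplicity 7 (exponent in χ_T), largest block size 3 (exponent in m_T), 5 blocks (geometric multiplicity). These force block sizes [3, 1, 1, 1, 1].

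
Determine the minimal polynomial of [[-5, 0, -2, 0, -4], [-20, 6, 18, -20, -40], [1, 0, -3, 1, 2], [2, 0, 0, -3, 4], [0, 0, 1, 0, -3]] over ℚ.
m_A(x) = (x - 6)(x + 3)^3(x + 5)

The characteristic polynomial factors as (x - 6)(x + 3)^3(x + 5). The minimal polynomial is ∏(x - λ)^{k_λ} where k_λ is the size of the largest Jordan block at λ.

For λ = -5: rank(A + 5I) = 4, and the largest Jordan block has size 1 (the smallest k with rank((A + 5I)^k) = rank((A + 5I)^(k+1))).
For λ = -3: rank(A + 3I) = 4, and the largest Jordan block has size 3 (the smallest k with rank((A + 3I)^k) = rank((A + 3I)^(k+1))).
For λ = 6: rank(A - 6I) = 4, and the largest Jordan block has size 1 (the smallest k with rank((A - 6I)^k) = rank((A - 6I)^(k+1))).

So m_A(x) = (x - 6)(x + 3)^3(x + 5).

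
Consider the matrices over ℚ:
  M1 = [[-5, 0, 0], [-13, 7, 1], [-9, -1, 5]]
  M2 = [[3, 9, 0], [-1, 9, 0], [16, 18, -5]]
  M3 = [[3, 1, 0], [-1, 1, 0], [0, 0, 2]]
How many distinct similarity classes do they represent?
Characteristic polynomials: χ_{M1} = (x - 6)^2(x + 5), χ_{M2} = (x - 6)^2(x + 5), χ_{M3} = (x - 2)^3.

{M1, M2}: invariant factors (x - 6)^2(x + 5).

{M3}: invariant factors x - 2, (x - 2)^2.

Matrices are similar if and only if their invariant-factor lists agree; the partition into similarity classes is {M1, M2}, {M3}.

2 classes: {M1, M2}, {M3}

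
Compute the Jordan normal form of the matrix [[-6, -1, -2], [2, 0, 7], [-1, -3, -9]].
The characteristic polynomial is det(xI - A) = (x + 5)^3, so the eigenvalues are -5 (algebraic multiplicity 3).

For λ = -5: rank(A + 5I) = 2, rank((A + 5I)^2) = 1, rank((A + 5I)^3) = 0. The eigenspace has dimension 3 - 2 = 1, so there is 1 Jordan block; the rank sequence gives block sizes [3].

Assembling the blocks gives the Jordan form J above.

J = [[-5, 1, 0], [0, -5, 1], [0, 0, -5]]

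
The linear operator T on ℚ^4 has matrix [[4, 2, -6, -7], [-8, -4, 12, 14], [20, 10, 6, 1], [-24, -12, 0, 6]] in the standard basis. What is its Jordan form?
The characteristic polynomial is det(xI - A) = x^2(x - 6)^2, so the eigenvalues are 0 (algebraic multiplicity 2), 6 (algebraic multiplicity 2).

For λ = 0: rank(A) = 2. The eigenspace has dimension 4 - 2 = 2, so there are 2 Jordan blocks; the rank sequence gives block sizes [1, 1].

For λ = 6: rank(A - 6I) = 3, rank((A - 6I)^2) = 2. The eigenspace has dimension 4 - 3 = 1, so there is 1 Jordan block; the rank sequence gives block sizes [2].

Assembling the blocks gives the Jordan form J above.

J = [[0, 0, 0, 0], [0, 0, 0, 0], [0, 0, 6, 1], [0, 0, 0, 6]]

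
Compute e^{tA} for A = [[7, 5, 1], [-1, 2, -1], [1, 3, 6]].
e^{tA} = [[(2*t + 1)*e^{5*t}, t*(5 - t)*e^{5*t}, t*(1 - t)*e^{5*t}], [-t*e^{5*t}, (t^2 - 6*t + 2)*e^{5*t}/2, t*(t - 2)*e^{5*t}/2], [t*e^{5*t}, t*(6 - t)*e^{5*t}/2, (-t^2/2 + t + 1)*e^{5*t}]]

A has Jordan form J = [[5, 1, 0], [0, 5, 1], [0, 0, 5]] with A = PJP^{-1}, so e^{tA} = P e^{tJ} P^{-1}.

For a Jordan block J_k(λ), e^{tJ_k(λ)} = e^{λt} · (I + tN + t^2 N^2/2! + ... + t^{k-1} N^{k-1}/(k-1)!) where N is the nilpotent superdiagonal part.

Assembling the blocks and conjugating back gives the entries of e^{tA} as shown above.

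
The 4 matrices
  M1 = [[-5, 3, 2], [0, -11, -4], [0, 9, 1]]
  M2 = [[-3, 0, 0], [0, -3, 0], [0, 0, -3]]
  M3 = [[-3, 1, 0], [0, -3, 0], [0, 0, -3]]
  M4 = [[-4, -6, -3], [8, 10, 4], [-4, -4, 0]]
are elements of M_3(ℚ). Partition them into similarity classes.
Characteristic polynomials: χ_{M1} = (x + 5)^3, χ_{M2} = (x + 3)^3, χ_{M3} = (x + 3)^3, χ_{M4} = (x - 2)^3.

{M1}: invariant factors x + 5, (x + 5)^2.

{M2}: invariant factors x + 3, x + 3, x + 3.

{M3}: invariant factors x + 3, (x + 3)^2.

{M4}: invariant factors x - 2, (x - 2)^2.

Matrices are similar if and only if their invariant-factor lists agree; the partition into similarity classes is {M1}, {M2}, {M3}, {M4}.

4 classes: {M1}, {M2}, {M3}, {M4}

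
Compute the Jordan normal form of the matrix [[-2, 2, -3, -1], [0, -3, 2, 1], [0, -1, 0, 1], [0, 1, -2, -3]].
The characteristic polynomial is det(xI - A) = (x + 2)^4, so the eigenvalues are -2 (algebraic multiplicity 4).

For λ = -2: rank(A + 2I) = 2, rank((A + 2I)^2) = 0. The eigenspace has dimension 4 - 2 = 2, so there are 2 Jordan blocks; the rank sequence gives block sizes [2, 2].

Assembling the blocks gives the Jordan form J above.

J = [[-2, 1, 0, 0], [0, -2, 0, 0], [0, 0, -2, 1], [0, 0, 0, -2]]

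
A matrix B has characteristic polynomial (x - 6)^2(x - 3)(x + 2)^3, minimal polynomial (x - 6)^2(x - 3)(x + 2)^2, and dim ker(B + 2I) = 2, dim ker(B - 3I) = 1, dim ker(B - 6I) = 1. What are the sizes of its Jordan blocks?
λ = -2: algebraic multiplicity 3 (exponent in χ_B), largest block size 2 (exponent in m_B), 2 blocks (geometric multiplicity). These force block sizes [2, 1].
λ = 3: algebraic multiplicity 1 (exponent in χ_B), largest block size 1 (exponent in m_B), 1 block (geometric multiplicity). This forces block sizes [1].
λ = 6: algebraic multiplicity 2 (exponent in χ_B), largest block size 2 (exponent in m_B), 1 block (geometric multiplicity). This forces block sizes [2].

Jordan blocks: (-2, 2), (-2, 1), (3, 1), (6, 2)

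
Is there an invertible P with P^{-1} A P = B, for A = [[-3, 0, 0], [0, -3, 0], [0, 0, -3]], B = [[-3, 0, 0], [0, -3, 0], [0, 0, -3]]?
Two matrices over a field are similar if and only if they have the same invariant factors.

Both A and B have characteristic polynomial (x + 3)^3 and minimal polynomial x + 3. Computing further, both have invariant factors x + 3, x + 3, x + 3. Hence A and B are similar.

Yes.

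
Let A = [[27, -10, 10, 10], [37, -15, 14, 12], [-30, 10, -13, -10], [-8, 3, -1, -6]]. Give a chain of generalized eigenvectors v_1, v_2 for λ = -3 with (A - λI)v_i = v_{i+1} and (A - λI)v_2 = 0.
We seek v_1 ∈ ker((A + 3I)^2) \ ker(A + 3I), then set v_{i+1} = (A + 3I) v_i.

One such chain is v_1 = [[-1, -1, 1, 1]]^T, v_2 = [[0, 1, 0, 1]]^T. Check: (A + 3I) v_2 = [[0, 0, 0, 0]]^T = 0.

v_1 = [[-1, -1, 1, 1]]^T, v_2 = [[0, 1, 0, 1]]^T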